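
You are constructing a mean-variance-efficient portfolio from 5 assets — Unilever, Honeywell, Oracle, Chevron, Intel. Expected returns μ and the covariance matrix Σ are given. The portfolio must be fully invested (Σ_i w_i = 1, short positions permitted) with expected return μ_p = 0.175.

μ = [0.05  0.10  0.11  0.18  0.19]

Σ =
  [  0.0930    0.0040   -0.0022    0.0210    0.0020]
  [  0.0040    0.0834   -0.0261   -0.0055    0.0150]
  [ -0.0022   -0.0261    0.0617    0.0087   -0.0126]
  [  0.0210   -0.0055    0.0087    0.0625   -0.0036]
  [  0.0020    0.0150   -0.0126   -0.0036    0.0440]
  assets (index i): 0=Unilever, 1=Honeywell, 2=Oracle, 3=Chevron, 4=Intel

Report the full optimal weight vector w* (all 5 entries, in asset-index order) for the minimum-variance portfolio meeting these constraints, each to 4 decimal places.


-0.0852  0.0782  0.2098  0.3107  0.4865

g=Σ⁻¹μ = [-0.2271  1.4503  2.9783  2.9533  4.9286]
h=Σ⁻¹𝟙 = [7.2606  16.2623  26.7694  12.7376  25.5612]
a=μᵀg=1.929303  b=𝟙ᵀg=12.083294  c=𝟙ᵀh=88.591126  D=ac−b²=24.913116
λ₁=(c·0.175−b)/D = (88.591126·0.175−12.083294)/24.913116 = 0.137283
λ₂=(a−b·0.175)/D = (1.929303−12.083294·0.175)/24.913116 = -0.007437
w* = 0.137283·g + -0.007437·h:
  w_0 = 0.137283·-0.2271 + -0.007437·7.2606 = -0.0852  (Unilever)
  w_1 = 0.137283·1.4503 + -0.007437·16.2623 = 0.0782  (Honeywell)
  w_2 = 0.137283·2.9783 + -0.007437·26.7694 = 0.2098  (Oracle)
  w_3 = 0.137283·2.9533 + -0.007437·12.7376 = 0.3107  (Chevron)
  w_4 = 0.137283·4.9286 + -0.007437·25.5612 = 0.4865  (Intel)
Σw_i=1.0000  μᵀw=0.1750
σ²=wᵀΣw=λ₁·μ_p+λ₂ = 0.137283·0.175 + -0.007437 = 0.016588 ≈ 0.0166


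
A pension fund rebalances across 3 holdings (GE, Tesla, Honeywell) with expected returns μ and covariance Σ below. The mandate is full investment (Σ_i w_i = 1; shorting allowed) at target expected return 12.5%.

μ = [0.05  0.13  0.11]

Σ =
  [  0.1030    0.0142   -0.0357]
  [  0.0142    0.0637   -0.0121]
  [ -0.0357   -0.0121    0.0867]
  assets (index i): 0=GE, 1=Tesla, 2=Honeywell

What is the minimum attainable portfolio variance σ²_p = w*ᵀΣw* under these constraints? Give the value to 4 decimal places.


u=Σ⁻¹μ = [0.8477  2.2180  1.9273]
v=Σ⁻¹𝟙 = [14.2917  16.2523  19.6870]
a=μᵀu=0.542724  b=𝟙ᵀu=4.992957  c=𝟙ᵀv=50.231029  D=ac−b²=2.331953
λ₁=(c·0.125−b)/D = (50.231029·0.125−4.992957)/2.331953 = 0.551435
λ₂=(a−b·0.125)/D = (0.542724−4.992957·0.125)/2.331953 = -0.034905
w* = 0.551435·u + -0.034905·v:
  w_0 = 0.551435·0.8477 + -0.034905·14.2917 = -0.0314  (GE)
  w_1 = 0.551435·2.2180 + -0.034905·16.2523 = 0.6558  (Tesla)
  w_2 = 0.551435·1.9273 + -0.034905·19.6870 = 0.3756  (Honeywell)
Σw_i=1.0000  μᵀw=0.1250
σ²=wᵀΣw=λ₁·μ_p+λ₂ = 0.551435·0.125 + -0.034905 = 0.034025 ≈ 0.0340

0.0340


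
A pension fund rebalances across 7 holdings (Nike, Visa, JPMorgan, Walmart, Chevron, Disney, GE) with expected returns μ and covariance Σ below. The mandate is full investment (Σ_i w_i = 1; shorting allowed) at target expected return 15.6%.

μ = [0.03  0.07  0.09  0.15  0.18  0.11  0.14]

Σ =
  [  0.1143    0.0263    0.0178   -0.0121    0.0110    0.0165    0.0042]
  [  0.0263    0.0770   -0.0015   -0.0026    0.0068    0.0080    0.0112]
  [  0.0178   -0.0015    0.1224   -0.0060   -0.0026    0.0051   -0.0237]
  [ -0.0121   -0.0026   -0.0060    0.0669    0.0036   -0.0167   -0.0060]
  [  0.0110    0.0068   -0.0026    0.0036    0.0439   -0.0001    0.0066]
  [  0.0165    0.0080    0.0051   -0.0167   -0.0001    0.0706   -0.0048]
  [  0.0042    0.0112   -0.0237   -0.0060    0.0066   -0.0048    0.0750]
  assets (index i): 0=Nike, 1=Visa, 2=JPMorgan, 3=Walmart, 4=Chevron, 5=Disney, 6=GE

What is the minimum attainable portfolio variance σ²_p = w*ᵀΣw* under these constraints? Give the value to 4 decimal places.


0.0139

u=Σ⁻¹μ = [-0.4989  0.2891  1.3871  2.8977  3.6770  2.3922  2.3511]
v=Σ⁻¹𝟙 = [2.6377  7.1133  11.9030  21.9455  17.3651  18.2726  17.2817]
a=μᵀu=1.818917  b=𝟙ᵀu=12.495297  c=𝟙ᵀv=96.518896  D=ac−b²=19.427369
λ₁=(c·0.156−b)/D = (96.518896·0.156−12.495297)/19.427369 = 0.131858
λ₂=(a−b·0.156)/D = (1.818917−12.495297·0.156)/19.427369 = -0.006710
w* = 0.131858·u + -0.006710·v:
  w_0 = 0.131858·-0.4989 + -0.006710·2.6377 = -0.0835  (Nike)
  w_1 = 0.131858·0.2891 + -0.006710·7.1133 = -0.0096  (Visa)
  w_2 = 0.131858·1.3871 + -0.006710·11.9030 = 0.1030  (JPMorgan)
  w_3 = 0.131858·2.8977 + -0.006710·21.9455 = 0.2348  (Walmart)
  w_4 = 0.131858·3.6770 + -0.006710·17.3651 = 0.3683  (Chevron)
  w_5 = 0.131858·2.3922 + -0.006710·18.2726 = 0.1928  (Disney)
  w_6 = 0.131858·2.3511 + -0.006710·17.2817 = 0.1941  (GE)
Σw_i=1.0000  μᵀw=0.1560
σ²=wᵀΣw=λ₁·μ_p+λ₂ = 0.131858·0.156 + -0.006710 = 0.013860 ≈ 0.0139


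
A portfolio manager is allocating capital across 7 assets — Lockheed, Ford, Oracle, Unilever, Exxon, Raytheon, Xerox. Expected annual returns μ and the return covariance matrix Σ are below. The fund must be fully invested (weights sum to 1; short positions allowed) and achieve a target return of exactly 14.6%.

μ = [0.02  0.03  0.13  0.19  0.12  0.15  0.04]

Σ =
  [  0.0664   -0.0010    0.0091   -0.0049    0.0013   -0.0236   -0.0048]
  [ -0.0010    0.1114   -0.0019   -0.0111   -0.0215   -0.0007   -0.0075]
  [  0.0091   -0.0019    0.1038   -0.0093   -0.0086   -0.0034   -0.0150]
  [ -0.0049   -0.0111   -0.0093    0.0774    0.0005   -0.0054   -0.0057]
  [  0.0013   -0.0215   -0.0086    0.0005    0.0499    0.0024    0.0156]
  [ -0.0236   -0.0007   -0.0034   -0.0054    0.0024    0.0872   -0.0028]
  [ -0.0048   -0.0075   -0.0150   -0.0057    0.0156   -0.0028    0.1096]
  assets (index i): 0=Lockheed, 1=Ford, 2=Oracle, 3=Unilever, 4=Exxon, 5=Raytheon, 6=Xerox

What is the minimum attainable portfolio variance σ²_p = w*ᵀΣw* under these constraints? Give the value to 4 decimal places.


x=Σ⁻¹μ = [1.0664  1.2334  1.8534  3.0986  2.9174  2.2203  0.5524]
y=Σ⁻¹𝟙 = [21.9933  17.0837  14.1403  20.4593  24.6303  19.0586  11.2368]
a=μᵀx=1.593224  b=𝟙ᵀx=12.941783  c=𝟙ᵀy=128.602332  D=ac−b²=37.402542
λ₁=(c·0.146−b)/D = (128.602332·0.146−12.941783)/37.402542 = 0.155983
λ₂=(a−b·0.146)/D = (1.593224−12.941783·0.146)/37.402542 = -0.007921
w* = 0.155983·x + -0.007921·y:
  w_0 = 0.155983·1.0664 + -0.007921·21.9933 = -0.0079  (Lockheed)
  w_1 = 0.155983·1.2334 + -0.007921·17.0837 = 0.0571  (Ford)
  w_2 = 0.155983·1.8534 + -0.007921·14.1403 = 0.1771  (Oracle)
  w_3 = 0.155983·3.0986 + -0.007921·20.4593 = 0.3213  (Unilever)
  w_4 = 0.155983·2.9174 + -0.007921·24.6303 = 0.2600  (Exxon)
  w_5 = 0.155983·2.2203 + -0.007921·19.0586 = 0.1954  (Raytheon)
  w_6 = 0.155983·0.5524 + -0.007921·11.2368 = -0.0029  (Xerox)
Σw_i=1.0000  μᵀw=0.1460
σ²=wᵀΣw=λ₁·μ_p+λ₂ = 0.155983·0.146 + -0.007921 = 0.014852 ≈ 0.0149

0.0149


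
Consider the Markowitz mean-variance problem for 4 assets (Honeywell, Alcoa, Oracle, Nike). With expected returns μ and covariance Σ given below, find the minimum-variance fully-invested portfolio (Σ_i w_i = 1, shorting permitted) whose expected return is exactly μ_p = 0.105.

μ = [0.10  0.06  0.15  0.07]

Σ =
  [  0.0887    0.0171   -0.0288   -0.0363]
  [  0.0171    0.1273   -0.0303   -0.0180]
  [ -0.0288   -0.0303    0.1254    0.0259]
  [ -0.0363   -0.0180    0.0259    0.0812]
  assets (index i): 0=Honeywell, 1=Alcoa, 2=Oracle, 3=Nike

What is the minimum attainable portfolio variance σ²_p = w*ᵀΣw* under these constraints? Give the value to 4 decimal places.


0.0190

u=Σ⁻¹μ = [2.0857  0.7696  1.5579  1.4681]
v=Σ⁻¹𝟙 = [21.2990  10.5664  11.1605  20.6193]
a=μᵀu=0.591200  b=𝟙ᵀu=5.881316  c=𝟙ᵀv=63.645238  D=ac−b²=3.037176
λ₁=(c·0.105−b)/D = (63.645238·0.105−5.881316)/3.037176 = 0.263875
λ₂=(a−b·0.105)/D = (0.591200−5.881316·0.105)/3.037176 = -0.008672
w* = 0.263875·u + -0.008672·v:
  w_0 = 0.263875·2.0857 + -0.008672·21.2990 = 0.3657  (Honeywell)
  w_1 = 0.263875·0.7696 + -0.008672·10.5664 = 0.1114  (Alcoa)
  w_2 = 0.263875·1.5579 + -0.008672·11.1605 = 0.3143  (Oracle)
  w_3 = 0.263875·1.4681 + -0.008672·20.6193 = 0.2086  (Nike)
Σw_i=1.0000  μᵀw=0.1050
σ²=wᵀΣw=λ₁·μ_p+λ₂ = 0.263875·0.105 + -0.008672 = 0.019035 ≈ 0.0190


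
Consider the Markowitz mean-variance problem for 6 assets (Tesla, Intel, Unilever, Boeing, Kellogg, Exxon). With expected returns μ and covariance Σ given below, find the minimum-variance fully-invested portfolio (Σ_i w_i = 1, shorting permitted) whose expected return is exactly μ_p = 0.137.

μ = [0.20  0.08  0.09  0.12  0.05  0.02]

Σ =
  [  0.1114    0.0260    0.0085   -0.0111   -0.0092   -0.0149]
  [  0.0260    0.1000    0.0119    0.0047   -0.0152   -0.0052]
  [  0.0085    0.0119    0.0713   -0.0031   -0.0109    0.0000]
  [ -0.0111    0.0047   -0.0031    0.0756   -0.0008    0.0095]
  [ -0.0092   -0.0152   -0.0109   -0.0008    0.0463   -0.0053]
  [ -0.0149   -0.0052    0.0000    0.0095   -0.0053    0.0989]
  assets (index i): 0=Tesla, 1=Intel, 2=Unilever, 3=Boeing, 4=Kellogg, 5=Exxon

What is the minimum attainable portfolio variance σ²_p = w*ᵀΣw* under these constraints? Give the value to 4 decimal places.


p=Σ⁻¹μ = [2.0232  0.3523  1.3498  1.8822  1.9996  0.4519]
q=Σ⁻¹𝟙 = [11.1159  10.1319  16.6078  13.6535  32.7399  12.7616]
a=μᵀp=0.889197  b=𝟙ᵀp=8.059087  c=𝟙ᵀq=97.010634  D=ac−b²=21.312647
λ₁=(c·0.137−b)/D = (97.010634·0.137−8.059087)/21.312647 = 0.245458
λ₂=(a−b·0.137)/D = (0.889197−8.059087·0.137)/21.312647 = -0.010083
w* = 0.245458·p + -0.010083·q:
  w_0 = 0.245458·2.0232 + -0.010083·11.1159 = 0.3845  (Tesla)
  w_1 = 0.245458·0.3523 + -0.010083·10.1319 = -0.0157  (Intel)
  w_2 = 0.245458·1.3498 + -0.010083·16.6078 = 0.1639  (Unilever)
  w_3 = 0.245458·1.8822 + -0.010083·13.6535 = 0.3243  (Boeing)
  w_4 = 0.245458·1.9996 + -0.010083·32.7399 = 0.1607  (Kellogg)
  w_5 = 0.245458·0.4519 + -0.010083·12.7616 = -0.0177  (Exxon)
Σw_i=1.0000  μᵀw=0.1370
σ²=wᵀΣw=λ₁·μ_p+λ₂ = 0.245458·0.137 + -0.010083 = 0.023545 ≈ 0.0235

0.0235


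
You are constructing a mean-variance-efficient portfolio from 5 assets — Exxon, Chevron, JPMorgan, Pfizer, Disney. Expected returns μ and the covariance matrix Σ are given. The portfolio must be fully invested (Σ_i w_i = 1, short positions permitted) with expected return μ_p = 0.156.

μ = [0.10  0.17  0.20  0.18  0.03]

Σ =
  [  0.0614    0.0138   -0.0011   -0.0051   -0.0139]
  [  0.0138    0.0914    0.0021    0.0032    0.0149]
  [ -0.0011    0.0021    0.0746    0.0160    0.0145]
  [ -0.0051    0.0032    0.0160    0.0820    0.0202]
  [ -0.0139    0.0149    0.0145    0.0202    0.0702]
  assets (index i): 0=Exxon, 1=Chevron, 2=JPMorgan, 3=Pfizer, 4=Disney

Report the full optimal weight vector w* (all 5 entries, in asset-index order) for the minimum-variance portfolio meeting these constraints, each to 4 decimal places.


g=Σ⁻¹μ = [1.2970  1.6583  2.3796  1.9223  -0.7125]
h=Σ⁻¹𝟙 = [18.7059  5.5817  9.3317  8.2498  12.4628]
a=μᵀg=1.212164  b=𝟙ᵀg=6.544674  c=𝟙ᵀh=54.331962  D=ac−b²=23.026484
λ₁=(c·0.156−b)/D = (54.331962·0.156−6.544674)/23.026484 = 0.083865
λ₂=(a−b·0.156)/D = (1.212164−6.544674·0.156)/23.026484 = 0.008303
w* = 0.083865·g + 0.008303·h:
  w_0 = 0.083865·1.2970 + 0.008303·18.7059 = 0.2641  (Exxon)
  w_1 = 0.083865·1.6583 + 0.008303·5.5817 = 0.1854  (Chevron)
  w_2 = 0.083865·2.3796 + 0.008303·9.3317 = 0.2770  (JPMorgan)
  w_3 = 0.083865·1.9223 + 0.008303·8.2498 = 0.2297  (Pfizer)
  w_4 = 0.083865·-0.7125 + 0.008303·12.4628 = 0.0437  (Disney)
Σw_i=1.0000  μᵀw=0.1560
σ²=wᵀΣw=λ₁·μ_p+λ₂ = 0.083865·0.156 + 0.008303 = 0.021386 ≈ 0.0214

0.2641  0.1854  0.2770  0.2297  0.0437


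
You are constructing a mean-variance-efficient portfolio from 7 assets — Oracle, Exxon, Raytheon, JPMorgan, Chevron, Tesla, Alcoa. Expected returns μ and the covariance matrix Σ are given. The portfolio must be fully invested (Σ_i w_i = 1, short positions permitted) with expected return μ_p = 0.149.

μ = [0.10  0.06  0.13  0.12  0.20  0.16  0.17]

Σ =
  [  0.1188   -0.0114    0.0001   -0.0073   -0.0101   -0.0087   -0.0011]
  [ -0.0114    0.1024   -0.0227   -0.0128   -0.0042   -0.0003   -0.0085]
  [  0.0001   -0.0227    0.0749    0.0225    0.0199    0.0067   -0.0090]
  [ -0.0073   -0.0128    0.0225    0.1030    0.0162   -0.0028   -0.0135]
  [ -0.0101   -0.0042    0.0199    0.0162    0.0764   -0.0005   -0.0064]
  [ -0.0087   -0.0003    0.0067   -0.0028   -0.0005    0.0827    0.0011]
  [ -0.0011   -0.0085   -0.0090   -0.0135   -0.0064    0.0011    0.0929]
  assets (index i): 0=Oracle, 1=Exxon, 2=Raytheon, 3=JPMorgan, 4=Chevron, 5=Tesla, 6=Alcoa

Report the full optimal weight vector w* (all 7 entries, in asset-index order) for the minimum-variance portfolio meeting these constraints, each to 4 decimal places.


u=Σ⁻¹μ = [1.4382  1.4836  1.2783  1.1465  2.5296  2.0097  2.4236]
v=Σ⁻¹𝟙 = [12.7575  17.2421  13.1323  10.5118  11.4915  12.6460  15.9346]
a=μᵀu=1.776075  b=𝟙ᵀu=12.309441  c=𝟙ᵀv=93.715875  D=ac−b²=14.924051
λ₁=(c·0.149−b)/D = (93.715875·0.149−12.309441)/14.924051 = 0.110843
λ₂=(a−b·0.149)/D = (1.776075−12.309441·0.149)/14.924051 = -0.003888
w* = 0.110843·u + -0.003888·v:
  w_0 = 0.110843·1.4382 + -0.003888·12.7575 = 0.1098  (Oracle)
  w_1 = 0.110843·1.4836 + -0.003888·17.2421 = 0.0974  (Exxon)
  w_2 = 0.110843·1.2783 + -0.003888·13.1323 = 0.0906  (Raytheon)
  w_3 = 0.110843·1.1465 + -0.003888·10.5118 = 0.0862  (JPMorgan)
  w_4 = 0.110843·2.5296 + -0.003888·11.4915 = 0.2357  (Chevron)
  w_5 = 0.110843·2.0097 + -0.003888·12.6460 = 0.1736  (Tesla)
  w_6 = 0.110843·2.4236 + -0.003888·15.9346 = 0.2067  (Alcoa)
Σw_i=1.0000  μᵀw=0.1490
σ²=wᵀΣw=λ₁·μ_p+λ₂ = 0.110843·0.149 + -0.003888 = 0.012627 ≈ 0.0126

0.1098  0.0974  0.0906  0.0862  0.2357  0.1736  0.2067


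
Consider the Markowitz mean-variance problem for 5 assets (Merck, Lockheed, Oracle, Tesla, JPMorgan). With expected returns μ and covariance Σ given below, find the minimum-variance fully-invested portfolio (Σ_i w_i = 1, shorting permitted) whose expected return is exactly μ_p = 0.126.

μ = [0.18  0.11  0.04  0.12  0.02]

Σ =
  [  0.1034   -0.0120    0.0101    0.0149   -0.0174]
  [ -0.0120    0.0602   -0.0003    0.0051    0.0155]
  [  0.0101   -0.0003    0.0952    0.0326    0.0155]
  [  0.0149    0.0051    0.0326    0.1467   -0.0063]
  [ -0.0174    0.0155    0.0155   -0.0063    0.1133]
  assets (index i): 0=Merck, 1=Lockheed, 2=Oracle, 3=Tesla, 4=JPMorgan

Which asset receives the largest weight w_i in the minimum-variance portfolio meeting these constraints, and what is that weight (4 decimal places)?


Lockheed (0.4142)

u=Σ⁻¹μ = [1.9426  2.1111  -0.0058  0.5579  0.2179]
v=Σ⁻¹𝟙 = [11.6726  16.6786  6.7477  3.8794  7.6296]
a=μᵀu=0.652974  b=𝟙ᵀu=4.823736  c=𝟙ᵀv=46.607894  D=ac−b²=7.165293
λ₁=(c·0.126−b)/D = (46.607894·0.126−4.823736)/7.165293 = 0.146380
λ₂=(a−b·0.126)/D = (0.652974−4.823736·0.126)/7.165293 = 0.006306
w* = 0.146380·u + 0.006306·v:
  w_0 = 0.146380·1.9426 + 0.006306·11.6726 = 0.3580  (Merck)
  w_1 = 0.146380·2.1111 + 0.006306·16.6786 = 0.4142  (Lockheed)
  w_2 = 0.146380·-0.0058 + 0.006306·6.7477 = 0.0417  (Oracle)
  w_3 = 0.146380·0.5579 + 0.006306·3.8794 = 0.1061  (Tesla)
  w_4 = 0.146380·0.2179 + 0.006306·7.6296 = 0.0800  (JPMorgan)
Σw_i=1.0000  μᵀw=0.1260
σ²=wᵀΣw=λ₁·μ_p+λ₂ = 0.146380·0.126 + 0.006306 = 0.024750 ≈ 0.0247


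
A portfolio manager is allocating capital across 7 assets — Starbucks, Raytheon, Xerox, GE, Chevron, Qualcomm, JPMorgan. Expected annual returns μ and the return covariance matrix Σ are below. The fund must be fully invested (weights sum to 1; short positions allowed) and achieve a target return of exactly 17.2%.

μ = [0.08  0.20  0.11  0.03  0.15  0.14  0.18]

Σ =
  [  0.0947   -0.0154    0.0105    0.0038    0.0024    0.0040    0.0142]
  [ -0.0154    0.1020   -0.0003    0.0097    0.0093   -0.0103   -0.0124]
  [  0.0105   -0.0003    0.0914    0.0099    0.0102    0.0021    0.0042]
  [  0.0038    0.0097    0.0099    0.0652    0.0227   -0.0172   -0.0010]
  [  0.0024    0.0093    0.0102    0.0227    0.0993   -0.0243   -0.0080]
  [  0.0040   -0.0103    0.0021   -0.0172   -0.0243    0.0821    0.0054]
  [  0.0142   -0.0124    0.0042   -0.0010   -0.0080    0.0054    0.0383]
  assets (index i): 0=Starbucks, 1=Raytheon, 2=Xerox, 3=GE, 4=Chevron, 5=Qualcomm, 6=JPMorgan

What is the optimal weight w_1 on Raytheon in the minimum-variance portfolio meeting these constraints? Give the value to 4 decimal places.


0.2075

g=Σ⁻¹μ = [0.2341  2.7151  0.6450  -0.1425  2.2229  2.2803  5.5604]
h=Σ⁻¹𝟙 = [6.3931  13.6528  5.8471  13.1169  11.6311  17.7954  27.7814]
a=μᵀg=2.281980  b=𝟙ᵀg=13.515355  c=𝟙ᵀh=96.217713  D=ac−b²=36.902082
λ₁=(c·0.172−b)/D = (96.217713·0.172−13.515355)/36.902082 = 0.082220
λ₂=(a−b·0.172)/D = (2.281980−13.515355·0.172)/36.902082 = -0.001156
w* = 0.082220·g + -0.001156·h:
  w_0 = 0.082220·0.2341 + -0.001156·6.3931 = 0.0119  (Starbucks)
  w_1 = 0.082220·2.7151 + -0.001156·13.6528 = 0.2075  (Raytheon)
  w_2 = 0.082220·0.6450 + -0.001156·5.8471 = 0.0463  (Xerox)
  w_3 = 0.082220·-0.1425 + -0.001156·13.1169 = -0.0269  (GE)
  w_4 = 0.082220·2.2229 + -0.001156·11.6311 = 0.1693  (Chevron)
  w_5 = 0.082220·2.2803 + -0.001156·17.7954 = 0.1669  (Qualcomm)
  w_6 = 0.082220·5.5604 + -0.001156·27.7814 = 0.4251  (JPMorgan)
Σw_i=1.0000  μᵀw=0.1720
σ²=wᵀΣw=λ₁·μ_p+λ₂ = 0.082220·0.172 + -0.001156 = 0.012986 ≈ 0.0130


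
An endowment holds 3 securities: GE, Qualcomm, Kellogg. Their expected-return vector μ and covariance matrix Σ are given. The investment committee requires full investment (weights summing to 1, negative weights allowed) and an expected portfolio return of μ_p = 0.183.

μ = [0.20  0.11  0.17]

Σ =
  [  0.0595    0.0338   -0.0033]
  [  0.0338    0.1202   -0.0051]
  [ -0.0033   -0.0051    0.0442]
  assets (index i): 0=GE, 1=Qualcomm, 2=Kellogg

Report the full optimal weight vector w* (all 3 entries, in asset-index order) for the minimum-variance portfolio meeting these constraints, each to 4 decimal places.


u=Σ⁻¹μ = [3.5355  0.0958  4.1212]
v=Σ⁻¹𝟙 = [15.2861  5.0542  24.3489]
a=μᵀu=1.418236  b=𝟙ᵀu=7.752479  c=𝟙ᵀv=44.689097  D=ac−b²=3.278751
λ₁=(c·0.183−b)/D = (44.689097·0.183−7.752479)/3.278751 = 0.129814
λ₂=(a−b·0.183)/D = (1.418236−7.752479·0.183)/3.278751 = -0.000143
w* = 0.129814·u + -0.000143·v:
  w_0 = 0.129814·3.5355 + -0.000143·15.2861 = 0.4568  (GE)
  w_1 = 0.129814·0.0958 + -0.000143·5.0542 = 0.0117  (Qualcomm)
  w_2 = 0.129814·4.1212 + -0.000143·24.3489 = 0.5315  (Kellogg)
Σw_i=1.0000  μᵀw=0.1830
σ²=wᵀΣw=λ₁·μ_p+λ₂ = 0.129814·0.183 + -0.000143 = 0.023613 ≈ 0.0236

0.4568  0.0117  0.5315


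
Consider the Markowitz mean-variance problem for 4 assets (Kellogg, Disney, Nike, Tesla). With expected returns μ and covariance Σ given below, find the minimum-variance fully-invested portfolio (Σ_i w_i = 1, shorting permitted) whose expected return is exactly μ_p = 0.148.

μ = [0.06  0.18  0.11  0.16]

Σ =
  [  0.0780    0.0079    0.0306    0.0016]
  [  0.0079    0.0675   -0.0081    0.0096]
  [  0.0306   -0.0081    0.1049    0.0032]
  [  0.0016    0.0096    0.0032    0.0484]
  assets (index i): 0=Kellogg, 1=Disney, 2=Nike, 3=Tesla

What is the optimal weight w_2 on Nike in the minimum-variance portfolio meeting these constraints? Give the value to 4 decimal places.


0.1728

u=Σ⁻¹μ = [0.0194  2.4105  1.1452  2.7513]
v=Σ⁻¹𝟙 = [8.2627  12.2696  7.5375  17.4560]
a=μᵀu=1.001235  b=𝟙ᵀu=6.326387  c=𝟙ᵀv=45.525891  D=ac−b²=5.558924
λ₁=(c·0.148−b)/D = (45.525891·0.148−6.326387)/5.558924 = 0.074015
λ₂=(a−b·0.148)/D = (1.001235−6.326387·0.148)/5.558924 = 0.011680
w* = 0.074015·u + 0.011680·v:
  w_0 = 0.074015·0.0194 + 0.011680·8.2627 = 0.0979  (Kellogg)
  w_1 = 0.074015·2.4105 + 0.011680·12.2696 = 0.3217  (Disney)
  w_2 = 0.074015·1.1452 + 0.011680·7.5375 = 0.1728  (Nike)
  w_3 = 0.074015·2.7513 + 0.011680·17.4560 = 0.4075  (Tesla)
Σw_i=1.0000  μᵀw=0.1480
σ²=wᵀΣw=λ₁·μ_p+λ₂ = 0.074015·0.148 + 0.011680 = 0.022634 ≈ 0.0226


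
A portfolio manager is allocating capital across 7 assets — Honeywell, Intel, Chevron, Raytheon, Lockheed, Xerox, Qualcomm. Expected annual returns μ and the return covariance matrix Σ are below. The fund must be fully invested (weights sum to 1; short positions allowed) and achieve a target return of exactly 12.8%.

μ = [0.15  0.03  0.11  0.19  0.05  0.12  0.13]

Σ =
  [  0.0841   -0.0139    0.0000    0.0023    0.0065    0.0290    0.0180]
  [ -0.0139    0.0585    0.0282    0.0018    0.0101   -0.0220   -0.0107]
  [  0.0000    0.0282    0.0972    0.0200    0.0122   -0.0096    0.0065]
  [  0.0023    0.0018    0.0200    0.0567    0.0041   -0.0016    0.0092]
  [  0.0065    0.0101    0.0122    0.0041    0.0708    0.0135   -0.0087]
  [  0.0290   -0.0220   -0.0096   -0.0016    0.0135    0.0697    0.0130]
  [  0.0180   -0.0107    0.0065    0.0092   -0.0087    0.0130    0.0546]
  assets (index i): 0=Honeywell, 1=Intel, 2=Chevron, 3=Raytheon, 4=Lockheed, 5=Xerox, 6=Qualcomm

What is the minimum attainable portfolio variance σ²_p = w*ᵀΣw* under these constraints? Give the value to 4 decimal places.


0.0141

g=Σ⁻¹μ = [1.1015  1.4322  0.1394  3.0170  0.0871  1.5212  1.4252]
h=Σ⁻¹𝟙 = [6.2582  25.9384  -0.7406  13.9439  8.2830  15.4256  16.7207]
a=μᵀg=1.168936  b=𝟙ᵀg=8.723675  c=𝟙ᵀh=85.829168  D=ac−b²=24.226289
λ₁=(c·0.128−b)/D = (85.829168·0.128−8.723675)/24.226289 = 0.093389
λ₂=(a−b·0.128)/D = (1.168936−8.723675·0.128)/24.226289 = 0.002159
w* = 0.093389·g + 0.002159·h:
  w_0 = 0.093389·1.1015 + 0.002159·6.2582 = 0.1164  (Honeywell)
  w_1 = 0.093389·1.4322 + 0.002159·25.9384 = 0.1898  (Intel)
  w_2 = 0.093389·0.1394 + 0.002159·-0.7406 = 0.0114  (Chevron)
  w_3 = 0.093389·3.0170 + 0.002159·13.9439 = 0.3119  (Raytheon)
  w_4 = 0.093389·0.0871 + 0.002159·8.2830 = 0.0260  (Lockheed)
  w_5 = 0.093389·1.5212 + 0.002159·15.4256 = 0.1754  (Xerox)
  w_6 = 0.093389·1.4252 + 0.002159·16.7207 = 0.1692  (Qualcomm)
Σw_i=1.0000  μᵀw=0.1280
σ²=wᵀΣw=λ₁·μ_p+λ₂ = 0.093389·0.128 + 0.002159 = 0.014113 ≈ 0.0141


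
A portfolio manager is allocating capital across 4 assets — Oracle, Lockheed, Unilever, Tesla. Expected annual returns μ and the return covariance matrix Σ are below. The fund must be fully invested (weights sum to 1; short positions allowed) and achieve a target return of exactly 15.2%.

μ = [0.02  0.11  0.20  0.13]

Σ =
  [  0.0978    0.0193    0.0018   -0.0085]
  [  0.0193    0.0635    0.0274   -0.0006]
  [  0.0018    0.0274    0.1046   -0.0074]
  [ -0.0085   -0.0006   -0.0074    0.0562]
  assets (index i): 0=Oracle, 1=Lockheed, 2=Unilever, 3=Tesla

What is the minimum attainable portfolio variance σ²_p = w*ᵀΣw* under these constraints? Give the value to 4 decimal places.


p=Σ⁻¹μ = [0.2213  0.8871  1.8599  2.6010]
q=Σ⁻¹𝟙 = [10.0248  9.2652  8.4122  20.5164]
a=μᵀp=0.812109  b=𝟙ᵀp=5.569223  c=𝟙ᵀq=48.218526  D=ac−b²=8.142466
λ₁=(c·0.152−b)/D = (48.218526·0.152−5.569223)/8.142466 = 0.216150
λ₂=(a−b·0.152)/D = (0.812109−5.569223·0.152)/8.142466 = -0.004226
w* = 0.216150·p + -0.004226·q:
  w_0 = 0.216150·0.2213 + -0.004226·10.0248 = 0.0055  (Oracle)
  w_1 = 0.216150·0.8871 + -0.004226·9.2652 = 0.1526  (Lockheed)
  w_2 = 0.216150·1.8599 + -0.004226·8.4122 = 0.3665  (Unilever)
  w_3 = 0.216150·2.6010 + -0.004226·20.5164 = 0.4755  (Tesla)
Σw_i=1.0000  μᵀw=0.1520
σ²=wᵀΣw=λ₁·μ_p+λ₂ = 0.216150·0.152 + -0.004226 = 0.028628 ≈ 0.0286

0.0286


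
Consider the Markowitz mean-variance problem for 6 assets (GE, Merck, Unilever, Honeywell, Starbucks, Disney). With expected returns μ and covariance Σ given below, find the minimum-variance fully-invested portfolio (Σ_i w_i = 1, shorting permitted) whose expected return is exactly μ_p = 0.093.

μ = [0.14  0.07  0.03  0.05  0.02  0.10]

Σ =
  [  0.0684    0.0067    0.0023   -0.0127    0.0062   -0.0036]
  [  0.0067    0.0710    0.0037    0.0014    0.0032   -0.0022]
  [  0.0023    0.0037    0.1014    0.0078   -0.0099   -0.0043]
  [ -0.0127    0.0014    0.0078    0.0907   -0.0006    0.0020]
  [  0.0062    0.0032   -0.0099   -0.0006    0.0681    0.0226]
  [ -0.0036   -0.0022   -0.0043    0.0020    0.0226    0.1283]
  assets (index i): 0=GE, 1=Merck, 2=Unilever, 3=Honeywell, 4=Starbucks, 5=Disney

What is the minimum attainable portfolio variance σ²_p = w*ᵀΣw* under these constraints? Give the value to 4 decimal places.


0.0183

g=Σ⁻¹μ = [2.1783  0.7919  0.1730  0.8084  -0.2026  0.8830]
h=Σ⁻¹𝟙 = [14.6176  11.6142  9.6449  12.0032  12.1944  6.3916]
a=μᵀg=0.490257  b=𝟙ᵀg=4.632023  c=𝟙ᵀh=66.465983  D=ac−b²=11.129756
λ₁=(c·0.093−b)/D = (66.465983·0.093−4.632023)/11.129756 = 0.139205
λ₂=(a−b·0.093)/D = (0.490257−4.632023·0.093)/11.129756 = 0.005344
w* = 0.139205·g + 0.005344·h:
  w_0 = 0.139205·2.1783 + 0.005344·14.6176 = 0.3814  (GE)
  w_1 = 0.139205·0.7919 + 0.005344·11.6142 = 0.1723  (Merck)
  w_2 = 0.139205·0.1730 + 0.005344·9.6449 = 0.0756  (Unilever)
  w_3 = 0.139205·0.8084 + 0.005344·12.0032 = 0.1767  (Honeywell)
  w_4 = 0.139205·-0.2026 + 0.005344·12.1944 = 0.0370  (Starbucks)
  w_5 = 0.139205·0.8830 + 0.005344·6.3916 = 0.1571  (Disney)
Σw_i=1.0000  μᵀw=0.0930
σ²=wᵀΣw=λ₁·μ_p+λ₂ = 0.139205·0.093 + 0.005344 = 0.018290 ≈ 0.0183


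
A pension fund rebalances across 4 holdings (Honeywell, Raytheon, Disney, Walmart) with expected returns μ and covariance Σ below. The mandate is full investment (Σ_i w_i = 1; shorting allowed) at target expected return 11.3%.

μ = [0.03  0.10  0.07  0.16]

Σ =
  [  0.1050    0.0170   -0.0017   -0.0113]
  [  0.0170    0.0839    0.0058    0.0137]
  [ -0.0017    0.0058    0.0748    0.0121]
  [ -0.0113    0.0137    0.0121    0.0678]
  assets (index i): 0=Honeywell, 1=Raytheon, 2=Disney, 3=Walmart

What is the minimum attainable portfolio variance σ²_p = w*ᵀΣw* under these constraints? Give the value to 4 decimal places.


x=Σ⁻¹μ = [0.4145  0.7134  0.5358  2.1892]
y=Σ⁻¹𝟙 = [9.9689  7.0132  10.9422  13.0408]
a=μᵀx=0.471550  b=𝟙ᵀx=3.852871  c=𝟙ᵀy=40.965136  D=ac−b²=4.472515
λ₁=(c·0.113−b)/D = (40.965136·0.113−3.852871)/4.472515 = 0.173547
λ₂=(a−b·0.113)/D = (0.471550−3.852871·0.113)/4.472515 = 0.008089
w* = 0.173547·x + 0.008089·y:
  w_0 = 0.173547·0.4145 + 0.008089·9.9689 = 0.1526  (Honeywell)
  w_1 = 0.173547·0.7134 + 0.008089·7.0132 = 0.1805  (Raytheon)
  w_2 = 0.173547·0.5358 + 0.008089·10.9422 = 0.1815  (Disney)
  w_3 = 0.173547·2.1892 + 0.008089·13.0408 = 0.4854  (Walmart)
Σw_i=1.0000  μᵀw=0.1130
σ²=wᵀΣw=λ₁·μ_p+λ₂ = 0.173547·0.113 + 0.008089 = 0.027699 ≈ 0.0277

0.0277


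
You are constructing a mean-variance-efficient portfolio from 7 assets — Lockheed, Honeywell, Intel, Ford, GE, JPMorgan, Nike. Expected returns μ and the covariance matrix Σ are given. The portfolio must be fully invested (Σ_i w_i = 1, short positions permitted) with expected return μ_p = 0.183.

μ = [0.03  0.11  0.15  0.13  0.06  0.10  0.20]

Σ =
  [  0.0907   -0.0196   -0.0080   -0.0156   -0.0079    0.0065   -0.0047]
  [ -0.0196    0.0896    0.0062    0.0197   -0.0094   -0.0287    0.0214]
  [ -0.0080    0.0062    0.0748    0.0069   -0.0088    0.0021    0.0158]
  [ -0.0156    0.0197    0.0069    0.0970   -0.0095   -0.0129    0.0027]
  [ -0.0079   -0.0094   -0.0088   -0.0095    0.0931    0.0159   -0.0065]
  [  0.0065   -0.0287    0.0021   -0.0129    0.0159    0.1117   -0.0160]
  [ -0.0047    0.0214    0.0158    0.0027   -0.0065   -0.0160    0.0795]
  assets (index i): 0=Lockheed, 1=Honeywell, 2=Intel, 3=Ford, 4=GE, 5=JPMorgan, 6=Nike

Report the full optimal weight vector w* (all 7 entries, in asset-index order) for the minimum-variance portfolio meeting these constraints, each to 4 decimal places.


-0.1234  -0.0152  0.2166  0.1866  -0.0251  0.1898  0.5708

g=Σ⁻¹μ = [1.0422  1.0526  1.4914  1.4150  1.0434  1.4245  2.3215]
h=Σ⁻¹𝟙 = [18.3116  14.5837  12.1582  12.2093  14.8136  12.2217  10.5754]
a=μᵀg=1.224064  b=𝟙ᵀg=9.790564  c=𝟙ᵀh=94.873525  D=ac−b²=20.276081
λ₁=(c·0.183−b)/D = (94.873525·0.183−9.790564)/20.276081 = 0.373410
λ₂=(a−b·0.183)/D = (1.224064−9.790564·0.183)/20.276081 = -0.027994
w* = 0.373410·g + -0.027994·h:
  w_0 = 0.373410·1.0422 + -0.027994·18.3116 = -0.1234  (Lockheed)
  w_1 = 0.373410·1.0526 + -0.027994·14.5837 = -0.0152  (Honeywell)
  w_2 = 0.373410·1.4914 + -0.027994·12.1582 = 0.2166  (Intel)
  w_3 = 0.373410·1.4150 + -0.027994·12.2093 = 0.1866  (Ford)
  w_4 = 0.373410·1.0434 + -0.027994·14.8136 = -0.0251  (GE)
  w_5 = 0.373410·1.4245 + -0.027994·12.2217 = 0.1898  (JPMorgan)
  w_6 = 0.373410·2.3215 + -0.027994·10.5754 = 0.5708  (Nike)
Σw_i=1.0000  μᵀw=0.1830
σ²=wᵀΣw=λ₁·μ_p+λ₂ = 0.373410·0.183 + -0.027994 = 0.040340 ≈ 0.0403


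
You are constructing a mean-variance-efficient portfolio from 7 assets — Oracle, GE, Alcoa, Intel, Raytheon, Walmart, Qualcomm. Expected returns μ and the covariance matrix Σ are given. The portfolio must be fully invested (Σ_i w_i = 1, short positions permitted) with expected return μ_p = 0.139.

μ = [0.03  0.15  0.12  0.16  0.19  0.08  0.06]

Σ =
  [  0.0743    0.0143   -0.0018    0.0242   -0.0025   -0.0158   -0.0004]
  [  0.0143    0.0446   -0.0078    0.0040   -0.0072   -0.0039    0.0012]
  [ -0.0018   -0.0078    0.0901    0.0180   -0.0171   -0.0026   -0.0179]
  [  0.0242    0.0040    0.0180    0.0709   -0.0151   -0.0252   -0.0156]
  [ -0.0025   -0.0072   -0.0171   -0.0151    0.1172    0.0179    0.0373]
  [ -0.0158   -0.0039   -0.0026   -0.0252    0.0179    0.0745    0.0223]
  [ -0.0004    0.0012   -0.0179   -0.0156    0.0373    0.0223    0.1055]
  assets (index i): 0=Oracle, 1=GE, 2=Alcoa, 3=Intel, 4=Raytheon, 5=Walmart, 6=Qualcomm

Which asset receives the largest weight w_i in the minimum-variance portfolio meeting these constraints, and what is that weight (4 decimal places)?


p=Σ⁻¹μ = [-0.9199  4.1521  1.5572  3.0032  2.1896  1.6065  0.1126]
q=Σ⁻¹𝟙 = [8.0757  23.6501  13.6714  16.4835  9.3206  18.1306  6.8696]
a=μᵀp=1.813884  b=𝟙ᵀp=11.701260  c=𝟙ᵀq=96.201513  D=ac−b²=37.578854
λ₁=(c·0.139−b)/D = (96.201513·0.139−11.701260)/37.578854 = 0.044460
λ₂=(a−b·0.139)/D = (1.813884−11.701260·0.139)/37.578854 = 0.004987
w* = 0.044460·p + 0.004987·q:
  w_0 = 0.044460·-0.9199 + 0.004987·8.0757 = -0.0006  (Oracle)
  w_1 = 0.044460·4.1521 + 0.004987·23.6501 = 0.3025  (GE)
  w_2 = 0.044460·1.5572 + 0.004987·13.6714 = 0.1374  (Alcoa)
  w_3 = 0.044460·3.0032 + 0.004987·16.4835 = 0.2157  (Intel)
  w_4 = 0.044460·2.1896 + 0.004987·9.3206 = 0.1438  (Raytheon)
  w_5 = 0.044460·1.6065 + 0.004987·18.1306 = 0.1618  (Walmart)
  w_6 = 0.044460·0.1126 + 0.004987·6.8696 = 0.0393  (Qualcomm)
Σw_i=1.0000  μᵀw=0.1390
σ²=wᵀΣw=λ₁·μ_p+λ₂ = 0.044460·0.139 + 0.004987 = 0.011167 ≈ 0.0112

GE (0.3025)


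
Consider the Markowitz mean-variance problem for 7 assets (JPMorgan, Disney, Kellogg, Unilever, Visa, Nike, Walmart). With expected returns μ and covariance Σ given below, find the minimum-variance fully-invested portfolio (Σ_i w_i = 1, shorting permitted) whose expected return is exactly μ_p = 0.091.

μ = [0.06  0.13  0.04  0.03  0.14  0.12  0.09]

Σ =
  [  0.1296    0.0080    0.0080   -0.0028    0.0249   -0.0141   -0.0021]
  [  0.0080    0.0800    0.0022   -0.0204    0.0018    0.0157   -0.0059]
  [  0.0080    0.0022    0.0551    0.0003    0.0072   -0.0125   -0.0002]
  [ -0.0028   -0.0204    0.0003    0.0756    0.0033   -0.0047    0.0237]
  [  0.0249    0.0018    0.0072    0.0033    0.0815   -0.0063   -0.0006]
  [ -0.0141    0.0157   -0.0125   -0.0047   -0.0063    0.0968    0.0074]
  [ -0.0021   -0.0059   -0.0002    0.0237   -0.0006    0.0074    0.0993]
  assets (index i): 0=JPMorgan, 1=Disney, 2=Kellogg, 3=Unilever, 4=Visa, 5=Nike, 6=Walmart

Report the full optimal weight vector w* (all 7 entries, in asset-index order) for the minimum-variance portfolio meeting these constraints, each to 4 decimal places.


p=Σ⁻¹μ = [0.1630  1.5233  0.6938  0.5654  1.6472  1.1803  0.7888]
q=Σ⁻¹𝟙 = [5.8158  13.1829  18.3228  15.2543  8.9590  12.2313  6.5156]
a=μᵀp=0.695750  b=𝟙ᵀp=6.561685  c=𝟙ᵀq=80.281636  D=ac−b²=12.800235
λ₁=(c·0.091−b)/D = (80.281636·0.091−6.561685)/12.800235 = 0.058120
λ₂=(a−b·0.091)/D = (0.695750−6.561685·0.091)/12.800235 = 0.007706
w* = 0.058120·p + 0.007706·q:
  w_0 = 0.058120·0.1630 + 0.007706·5.8158 = 0.0543  (JPMorgan)
  w_1 = 0.058120·1.5233 + 0.007706·13.1829 = 0.1901  (Disney)
  w_2 = 0.058120·0.6938 + 0.007706·18.3228 = 0.1815  (Kellogg)
  w_3 = 0.058120·0.5654 + 0.007706·15.2543 = 0.1504  (Unilever)
  w_4 = 0.058120·1.6472 + 0.007706·8.9590 = 0.1648  (Visa)
  w_5 = 0.058120·1.1803 + 0.007706·12.2313 = 0.1629  (Nike)
  w_6 = 0.058120·0.7888 + 0.007706·6.5156 = 0.0960  (Walmart)
Σw_i=1.0000  μᵀw=0.0910
σ²=wᵀΣw=λ₁·μ_p+λ₂ = 0.058120·0.091 + 0.007706 = 0.012995 ≈ 0.0130

0.0543  0.1901  0.1815  0.1504  0.1648  0.1629  0.0960


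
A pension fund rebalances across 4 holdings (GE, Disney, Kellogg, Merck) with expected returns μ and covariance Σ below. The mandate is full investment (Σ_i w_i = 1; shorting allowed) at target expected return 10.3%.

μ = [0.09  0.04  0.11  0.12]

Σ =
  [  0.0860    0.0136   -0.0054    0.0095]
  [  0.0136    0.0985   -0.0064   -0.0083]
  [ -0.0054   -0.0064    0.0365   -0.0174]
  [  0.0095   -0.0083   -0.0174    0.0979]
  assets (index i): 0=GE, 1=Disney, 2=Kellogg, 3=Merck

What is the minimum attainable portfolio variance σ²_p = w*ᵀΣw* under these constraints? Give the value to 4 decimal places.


0.0131

p=Σ⁻¹μ = [0.9849  0.7068  4.2071  1.9378]
q=Σ⁻¹𝟙 = [10.1703  12.7663  39.3929  17.3113]
a=μᵀp=0.812229  b=𝟙ᵀp=7.836556  c=𝟙ᵀq=79.640824  D=ac−b²=3.275015
λ₁=(c·0.103−b)/D = (79.640824·0.103−7.836556)/3.275015 = 0.111892
λ₂=(a−b·0.103)/D = (0.812229−7.836556·0.103)/3.275015 = 0.001546
w* = 0.111892·p + 0.001546·q:
  w_0 = 0.111892·0.9849 + 0.001546·10.1703 = 0.1259  (GE)
  w_1 = 0.111892·0.7068 + 0.001546·12.7663 = 0.0988  (Disney)
  w_2 = 0.111892·4.2071 + 0.001546·39.3929 = 0.5317  (Kellogg)
  w_3 = 0.111892·1.9378 + 0.001546·17.3113 = 0.2436  (Merck)
Σw_i=1.0000  μᵀw=0.1030
σ²=wᵀΣw=λ₁·μ_p+λ₂ = 0.111892·0.103 + 0.001546 = 0.013071 ≈ 0.0131


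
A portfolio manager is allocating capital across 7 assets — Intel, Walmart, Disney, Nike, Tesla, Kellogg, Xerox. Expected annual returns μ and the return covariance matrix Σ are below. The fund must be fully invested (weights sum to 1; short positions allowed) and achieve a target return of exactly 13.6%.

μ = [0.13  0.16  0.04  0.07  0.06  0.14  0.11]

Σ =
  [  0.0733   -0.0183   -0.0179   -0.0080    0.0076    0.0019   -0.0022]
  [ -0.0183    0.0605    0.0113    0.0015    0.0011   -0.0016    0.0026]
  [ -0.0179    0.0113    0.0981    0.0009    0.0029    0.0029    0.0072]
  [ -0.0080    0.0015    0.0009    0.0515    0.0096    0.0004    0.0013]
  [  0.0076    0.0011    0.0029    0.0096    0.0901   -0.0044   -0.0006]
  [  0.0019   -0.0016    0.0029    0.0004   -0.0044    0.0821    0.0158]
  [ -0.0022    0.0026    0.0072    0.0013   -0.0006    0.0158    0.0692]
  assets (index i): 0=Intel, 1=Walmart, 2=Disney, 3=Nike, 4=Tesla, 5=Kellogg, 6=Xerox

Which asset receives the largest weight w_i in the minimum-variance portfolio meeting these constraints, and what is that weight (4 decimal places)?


Walmart (0.3747)

x=Σ⁻¹μ = [2.8545  3.3804  0.3883  1.6047  0.2802  1.4776  1.1478]
y=Σ⁻¹𝟙 = [22.9658  20.6737  10.5298  20.5587  6.9340  9.8872  10.7251]
a=μᵀx=1.389762  b=𝟙ᵀx=11.133643  c=𝟙ᵀy=102.274223  D=ac−b²=18.178858
λ₁=(c·0.136−b)/D = (102.274223·0.136−11.133643)/18.178858 = 0.152686
λ₂=(a−b·0.136)/D = (1.389762−11.133643·0.136)/18.178858 = -0.006844
w* = 0.152686·x + -0.006844·y:
  w_0 = 0.152686·2.8545 + -0.006844·22.9658 = 0.2787  (Intel)
  w_1 = 0.152686·3.3804 + -0.006844·20.6737 = 0.3747  (Walmart)
  w_2 = 0.152686·0.3883 + -0.006844·10.5298 = -0.0128  (Disney)
  w_3 = 0.152686·1.6047 + -0.006844·20.5587 = 0.1043  (Nike)
  w_4 = 0.152686·0.2802 + -0.006844·6.9340 = -0.0047  (Tesla)
  w_5 = 0.152686·1.4776 + -0.006844·9.8872 = 0.1579  (Kellogg)
  w_6 = 0.152686·1.1478 + -0.006844·10.7251 = 0.1019  (Xerox)
Σw_i=1.0000  μᵀw=0.1360
σ²=wᵀΣw=λ₁·μ_p+λ₂ = 0.152686·0.136 + -0.006844 = 0.013921 ≈ 0.0139


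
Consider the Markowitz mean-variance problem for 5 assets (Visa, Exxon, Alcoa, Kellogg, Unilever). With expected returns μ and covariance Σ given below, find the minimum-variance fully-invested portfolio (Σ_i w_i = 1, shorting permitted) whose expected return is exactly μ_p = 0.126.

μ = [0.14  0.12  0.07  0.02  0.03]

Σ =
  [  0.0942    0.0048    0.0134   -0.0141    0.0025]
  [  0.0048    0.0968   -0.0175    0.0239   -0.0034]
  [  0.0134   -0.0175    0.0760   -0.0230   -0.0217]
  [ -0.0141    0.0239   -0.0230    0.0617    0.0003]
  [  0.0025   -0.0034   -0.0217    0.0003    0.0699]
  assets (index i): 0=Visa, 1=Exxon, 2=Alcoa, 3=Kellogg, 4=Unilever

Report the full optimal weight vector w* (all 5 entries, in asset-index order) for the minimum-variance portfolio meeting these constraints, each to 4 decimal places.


0.4309  0.4366  0.2059  -0.1077  0.0344

x=Σ⁻¹μ = [1.2867  1.3092  1.4460  0.6458  0.8930]
y=Σ⁻¹𝟙 = [9.2874  9.5610  27.8089  24.8811  22.9653]
a=μᵀx=0.478178  b=𝟙ᵀx=5.580764  c=𝟙ᵀy=94.503731  D=ac−b²=14.044706
λ₁=(c·0.126−b)/D = (94.503731·0.126−5.580764)/14.044706 = 0.450469
λ₂=(a−b·0.126)/D = (0.478178−5.580764·0.126)/14.044706 = -0.016020
w* = 0.450469·x + -0.016020·y:
  w_0 = 0.450469·1.2867 + -0.016020·9.2874 = 0.4309  (Visa)
  w_1 = 0.450469·1.3092 + -0.016020·9.5610 = 0.4366  (Exxon)
  w_2 = 0.450469·1.4460 + -0.016020·27.8089 = 0.2059  (Alcoa)
  w_3 = 0.450469·0.6458 + -0.016020·24.8811 = -0.1077  (Kellogg)
  w_4 = 0.450469·0.8930 + -0.016020·22.9653 = 0.0344  (Unilever)
Σw_i=1.0000  μᵀw=0.1260
σ²=wᵀΣw=λ₁·μ_p+λ₂ = 0.450469·0.126 + -0.016020 = 0.040739 ≈ 0.0407


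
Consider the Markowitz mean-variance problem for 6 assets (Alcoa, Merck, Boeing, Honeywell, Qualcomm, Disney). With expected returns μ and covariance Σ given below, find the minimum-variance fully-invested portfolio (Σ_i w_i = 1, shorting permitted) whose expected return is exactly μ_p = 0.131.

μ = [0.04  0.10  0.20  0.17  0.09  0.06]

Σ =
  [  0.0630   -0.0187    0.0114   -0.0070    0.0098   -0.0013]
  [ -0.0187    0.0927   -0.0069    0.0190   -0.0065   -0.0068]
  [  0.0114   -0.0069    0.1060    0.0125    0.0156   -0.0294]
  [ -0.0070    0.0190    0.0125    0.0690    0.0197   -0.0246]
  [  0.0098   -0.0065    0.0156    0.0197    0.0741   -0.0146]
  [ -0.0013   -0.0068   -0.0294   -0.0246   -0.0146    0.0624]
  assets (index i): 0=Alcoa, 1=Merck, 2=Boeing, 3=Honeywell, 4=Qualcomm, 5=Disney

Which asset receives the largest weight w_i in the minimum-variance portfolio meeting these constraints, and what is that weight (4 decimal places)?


u=Σ⁻¹μ = [0.8303  1.1395  2.4174  2.8729  0.6258  3.5210]
v=Σ⁻¹𝟙 = [18.8747  15.1131  14.1684  18.8977  11.1757  34.8062]
a=μᵀu=1.386608  b=𝟙ᵀu=11.406765  c=𝟙ᵀv=113.035770  D=ac−b²=26.621960
λ₁=(c·0.131−b)/D = (113.035770·0.131−11.406765)/26.621960 = 0.127749
λ₂=(a−b·0.131)/D = (1.386608−11.406765·0.131)/26.621960 = -0.004045
w* = 0.127749·u + -0.004045·v:
  w_0 = 0.127749·0.8303 + -0.004045·18.8747 = 0.0297  (Alcoa)
  w_1 = 0.127749·1.1395 + -0.004045·15.1131 = 0.0844  (Merck)
  w_2 = 0.127749·2.4174 + -0.004045·14.1684 = 0.2515  (Boeing)
  w_3 = 0.127749·2.8729 + -0.004045·18.8977 = 0.2906  (Honeywell)
  w_4 = 0.127749·0.6258 + -0.004045·11.1757 = 0.0347  (Qualcomm)
  w_5 = 0.127749·3.5210 + -0.004045·34.8062 = 0.3090  (Disney)
Σw_i=1.0000  μᵀw=0.1310
σ²=wᵀΣw=λ₁·μ_p+λ₂ = 0.127749·0.131 + -0.004045 = 0.012690 ≈ 0.0127

Disney (0.3090)
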